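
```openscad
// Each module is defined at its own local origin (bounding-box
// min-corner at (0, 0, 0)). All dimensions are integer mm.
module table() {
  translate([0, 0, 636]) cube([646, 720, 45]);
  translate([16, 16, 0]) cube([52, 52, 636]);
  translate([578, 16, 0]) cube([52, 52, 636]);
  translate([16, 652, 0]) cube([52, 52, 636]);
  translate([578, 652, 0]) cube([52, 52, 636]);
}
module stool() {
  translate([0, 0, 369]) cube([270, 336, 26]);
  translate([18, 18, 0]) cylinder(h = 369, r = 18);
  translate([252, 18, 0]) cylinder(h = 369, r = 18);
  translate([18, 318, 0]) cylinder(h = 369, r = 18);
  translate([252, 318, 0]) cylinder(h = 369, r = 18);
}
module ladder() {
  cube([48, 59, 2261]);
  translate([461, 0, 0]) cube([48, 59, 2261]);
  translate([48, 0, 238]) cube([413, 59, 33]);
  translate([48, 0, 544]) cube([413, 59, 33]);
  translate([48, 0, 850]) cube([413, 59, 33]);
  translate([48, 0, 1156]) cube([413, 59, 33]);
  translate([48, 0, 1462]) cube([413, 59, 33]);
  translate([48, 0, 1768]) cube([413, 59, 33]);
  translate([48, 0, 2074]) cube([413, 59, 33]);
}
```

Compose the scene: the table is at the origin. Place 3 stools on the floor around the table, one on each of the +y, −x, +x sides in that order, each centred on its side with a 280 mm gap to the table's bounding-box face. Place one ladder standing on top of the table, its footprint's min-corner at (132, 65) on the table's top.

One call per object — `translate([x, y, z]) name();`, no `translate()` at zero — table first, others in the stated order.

table();
translate([188, 1000, 0]) stool();
translate([-550, 192, 0]) stool();
translate([926, 192, 0]) stool();
translate([132, 65, 681]) ladder();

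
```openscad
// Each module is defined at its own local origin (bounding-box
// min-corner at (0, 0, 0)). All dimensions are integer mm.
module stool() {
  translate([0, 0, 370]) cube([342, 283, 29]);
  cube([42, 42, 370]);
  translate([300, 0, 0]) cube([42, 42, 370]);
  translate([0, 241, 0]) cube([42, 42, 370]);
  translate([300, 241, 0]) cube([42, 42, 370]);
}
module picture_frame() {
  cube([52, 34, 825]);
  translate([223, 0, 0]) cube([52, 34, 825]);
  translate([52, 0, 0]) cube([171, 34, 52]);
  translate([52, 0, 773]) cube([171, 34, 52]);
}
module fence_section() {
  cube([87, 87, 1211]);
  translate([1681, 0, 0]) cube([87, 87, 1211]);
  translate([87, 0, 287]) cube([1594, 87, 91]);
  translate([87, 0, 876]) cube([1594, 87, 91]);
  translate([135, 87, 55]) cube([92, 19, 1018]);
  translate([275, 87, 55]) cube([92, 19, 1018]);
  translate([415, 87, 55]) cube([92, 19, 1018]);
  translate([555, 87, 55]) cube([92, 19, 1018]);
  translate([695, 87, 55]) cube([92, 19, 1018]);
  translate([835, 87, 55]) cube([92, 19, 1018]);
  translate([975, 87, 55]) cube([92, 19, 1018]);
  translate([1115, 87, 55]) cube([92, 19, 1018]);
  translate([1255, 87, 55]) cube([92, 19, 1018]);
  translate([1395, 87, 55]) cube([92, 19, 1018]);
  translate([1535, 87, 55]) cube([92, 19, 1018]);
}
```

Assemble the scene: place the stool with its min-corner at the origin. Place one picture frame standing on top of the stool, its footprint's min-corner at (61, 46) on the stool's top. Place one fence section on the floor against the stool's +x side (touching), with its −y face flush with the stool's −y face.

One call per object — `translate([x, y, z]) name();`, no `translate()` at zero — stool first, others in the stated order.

stool();
translate([61, 46, 399]) picture_frame();
translate([342, 0, 0]) fence_section();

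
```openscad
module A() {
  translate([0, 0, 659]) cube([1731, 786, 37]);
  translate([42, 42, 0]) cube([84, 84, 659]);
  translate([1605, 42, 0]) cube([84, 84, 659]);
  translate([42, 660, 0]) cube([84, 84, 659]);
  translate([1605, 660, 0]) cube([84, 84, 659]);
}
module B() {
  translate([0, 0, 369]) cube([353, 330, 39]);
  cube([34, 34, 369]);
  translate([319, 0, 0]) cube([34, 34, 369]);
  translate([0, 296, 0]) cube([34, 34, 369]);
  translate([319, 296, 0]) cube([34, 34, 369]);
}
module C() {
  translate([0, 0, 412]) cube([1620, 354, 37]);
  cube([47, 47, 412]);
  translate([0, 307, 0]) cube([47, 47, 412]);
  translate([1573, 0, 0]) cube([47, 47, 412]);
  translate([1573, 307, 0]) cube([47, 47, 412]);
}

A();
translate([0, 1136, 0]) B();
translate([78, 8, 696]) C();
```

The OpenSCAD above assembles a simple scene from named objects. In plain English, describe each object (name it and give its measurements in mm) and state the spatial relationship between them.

A is a table with a 1731×786 mm rectangular top, 37 mm thick, top surface at z = 696 mm, supported by four 84×84 mm square legs, each inset 42 mm from the nearest pair of top edges, running from the floor.

B is a simple wooden stool: a rectangular seat 353 mm (x) by 330 mm (y), 39 mm thick, top face at z = 408 mm, on four square legs, each 34×34 mm in cross-section. The legs rest on z = 0, each flush with a corner of the seat.

C is a bench: a 1620×354 mm seat slab, 37 mm thick, top at z = 449 mm, on four 47×47 mm square legs flush with the seat corners and standing on z = 0.

The stool is on the floor beside the table on its +y side. The bench is on top of the table.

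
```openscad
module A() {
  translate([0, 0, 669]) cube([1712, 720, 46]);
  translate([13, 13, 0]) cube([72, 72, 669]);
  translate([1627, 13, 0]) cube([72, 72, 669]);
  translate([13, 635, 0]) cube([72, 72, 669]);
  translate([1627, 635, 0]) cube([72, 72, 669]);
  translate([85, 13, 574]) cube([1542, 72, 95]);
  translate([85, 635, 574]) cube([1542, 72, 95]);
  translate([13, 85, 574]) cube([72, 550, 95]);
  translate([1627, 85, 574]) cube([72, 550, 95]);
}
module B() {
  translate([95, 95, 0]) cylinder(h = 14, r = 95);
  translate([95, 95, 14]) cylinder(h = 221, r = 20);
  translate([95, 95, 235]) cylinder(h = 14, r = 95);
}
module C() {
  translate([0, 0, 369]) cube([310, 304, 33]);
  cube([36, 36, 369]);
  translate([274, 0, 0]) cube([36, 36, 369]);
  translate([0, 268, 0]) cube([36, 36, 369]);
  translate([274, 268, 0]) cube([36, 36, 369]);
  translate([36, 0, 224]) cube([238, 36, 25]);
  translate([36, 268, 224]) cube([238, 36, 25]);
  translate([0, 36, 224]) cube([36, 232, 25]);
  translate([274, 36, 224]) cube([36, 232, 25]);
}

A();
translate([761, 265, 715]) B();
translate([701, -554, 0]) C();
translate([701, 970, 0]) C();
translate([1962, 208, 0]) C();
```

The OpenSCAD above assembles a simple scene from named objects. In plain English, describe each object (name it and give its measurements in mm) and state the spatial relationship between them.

A is a table with a 1712×720 mm rectangular top, 46 mm thick, top surface at z = 715 mm, supported by four 72×72 mm square legs, each inset 13 mm from the nearest pair of top edges, running from the floor. Four apron rails, 72 mm thick and 95 mm tall, run between adjacent legs with their top edges flush with the underside of the top and their outer faces flush with the legs' outer faces.

B is a spool: two coaxial disc flanges of radius 95 mm and thickness 14 mm, joined by a core cylinder of radius 20 mm and height 221 mm. The lower flange rests on z = 0 and the three cylinders share a vertical axis.

C is a four-legged stool. The seat is 310×304 mm, 33 mm thick, top at z = 402 mm. It stands on four square legs, each 36×36 mm in cross-section, from z = 0 to the seat underside, each flush with a corner of the seat. Four stretchers, 36 mm wide and 25 mm tall, connect adjacent legs with their undersides at z = 224 mm, each running between the inner faces of the legs it joins and aligned with the legs' outer faces on the other axis.

The spool is on top of the table, centred. Three stools sit around the table at the −y, +y, +x sides.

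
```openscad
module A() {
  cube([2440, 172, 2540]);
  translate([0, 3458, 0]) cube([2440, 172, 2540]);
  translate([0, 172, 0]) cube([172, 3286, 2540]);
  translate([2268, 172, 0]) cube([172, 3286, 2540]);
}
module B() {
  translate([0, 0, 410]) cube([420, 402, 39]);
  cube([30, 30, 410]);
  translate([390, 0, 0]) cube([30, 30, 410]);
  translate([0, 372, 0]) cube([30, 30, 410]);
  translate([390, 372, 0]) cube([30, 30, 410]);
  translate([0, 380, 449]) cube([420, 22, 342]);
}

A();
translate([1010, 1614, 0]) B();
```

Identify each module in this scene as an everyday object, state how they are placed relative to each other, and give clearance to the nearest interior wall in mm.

Clearances: x = 838, y = 1442; minimum 838 mm.

A is a house frame. B is a chair. The chair sits inside the house frame, centred. The clearance to the nearest interior wall is 838 mm.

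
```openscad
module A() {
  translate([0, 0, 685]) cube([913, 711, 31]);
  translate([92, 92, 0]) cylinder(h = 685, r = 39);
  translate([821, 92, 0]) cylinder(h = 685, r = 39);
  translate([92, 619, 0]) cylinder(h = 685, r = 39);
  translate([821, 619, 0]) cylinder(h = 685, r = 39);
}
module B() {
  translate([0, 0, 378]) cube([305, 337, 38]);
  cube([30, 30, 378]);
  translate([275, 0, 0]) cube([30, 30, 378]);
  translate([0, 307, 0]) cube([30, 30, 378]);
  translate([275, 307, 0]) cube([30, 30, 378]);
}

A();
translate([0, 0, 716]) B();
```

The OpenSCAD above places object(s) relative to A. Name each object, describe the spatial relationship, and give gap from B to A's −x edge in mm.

A is a table. B is a stool. The stool is on top of the table. The gap from the stool to the table's −x edge is 0 mm.

The stool's min-x is at 0; the table's min-x is 0; gap = 0 mm.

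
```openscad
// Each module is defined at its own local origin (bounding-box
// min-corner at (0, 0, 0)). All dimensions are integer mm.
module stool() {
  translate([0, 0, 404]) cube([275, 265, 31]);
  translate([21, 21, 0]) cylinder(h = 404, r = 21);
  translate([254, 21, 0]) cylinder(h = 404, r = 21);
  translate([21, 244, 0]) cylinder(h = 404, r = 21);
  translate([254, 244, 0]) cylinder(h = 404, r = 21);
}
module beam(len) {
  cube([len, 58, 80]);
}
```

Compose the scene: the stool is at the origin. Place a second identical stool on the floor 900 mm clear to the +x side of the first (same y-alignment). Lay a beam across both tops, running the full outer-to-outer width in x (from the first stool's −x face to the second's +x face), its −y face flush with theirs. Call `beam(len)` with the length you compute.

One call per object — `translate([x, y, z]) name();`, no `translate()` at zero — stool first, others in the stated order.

stool();
translate([1175, 0, 0]) stool();
translate([0, 0, 435]) beam(1450);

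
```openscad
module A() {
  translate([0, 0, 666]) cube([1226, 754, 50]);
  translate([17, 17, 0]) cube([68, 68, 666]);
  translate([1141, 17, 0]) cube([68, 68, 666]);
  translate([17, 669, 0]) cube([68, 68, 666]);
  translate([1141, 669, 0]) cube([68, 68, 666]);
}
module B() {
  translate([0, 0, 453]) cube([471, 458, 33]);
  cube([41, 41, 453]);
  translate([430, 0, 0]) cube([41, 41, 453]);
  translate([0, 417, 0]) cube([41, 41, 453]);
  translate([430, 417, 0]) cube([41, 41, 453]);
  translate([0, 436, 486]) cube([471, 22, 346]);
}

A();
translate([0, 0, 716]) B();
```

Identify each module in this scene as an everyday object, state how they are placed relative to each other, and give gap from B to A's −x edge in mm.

The chair's min-x is at 0; the table's min-x is 0; gap = 0 mm.

A is a table. B is a chair. The chair is on top of the table. The gap from the chair to the table's −x edge is 0 mm.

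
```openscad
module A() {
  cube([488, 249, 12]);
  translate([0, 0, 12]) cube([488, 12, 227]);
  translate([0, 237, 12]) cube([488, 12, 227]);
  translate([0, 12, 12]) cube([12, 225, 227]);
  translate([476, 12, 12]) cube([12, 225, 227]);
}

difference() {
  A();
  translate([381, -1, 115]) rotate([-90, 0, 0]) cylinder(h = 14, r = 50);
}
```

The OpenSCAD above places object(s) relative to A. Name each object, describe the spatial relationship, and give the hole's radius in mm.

The subtracted cylinder has r = 50 mm.

A is an open box. The open box has a circular hole through its front wall. The hole's radius is 50 mm.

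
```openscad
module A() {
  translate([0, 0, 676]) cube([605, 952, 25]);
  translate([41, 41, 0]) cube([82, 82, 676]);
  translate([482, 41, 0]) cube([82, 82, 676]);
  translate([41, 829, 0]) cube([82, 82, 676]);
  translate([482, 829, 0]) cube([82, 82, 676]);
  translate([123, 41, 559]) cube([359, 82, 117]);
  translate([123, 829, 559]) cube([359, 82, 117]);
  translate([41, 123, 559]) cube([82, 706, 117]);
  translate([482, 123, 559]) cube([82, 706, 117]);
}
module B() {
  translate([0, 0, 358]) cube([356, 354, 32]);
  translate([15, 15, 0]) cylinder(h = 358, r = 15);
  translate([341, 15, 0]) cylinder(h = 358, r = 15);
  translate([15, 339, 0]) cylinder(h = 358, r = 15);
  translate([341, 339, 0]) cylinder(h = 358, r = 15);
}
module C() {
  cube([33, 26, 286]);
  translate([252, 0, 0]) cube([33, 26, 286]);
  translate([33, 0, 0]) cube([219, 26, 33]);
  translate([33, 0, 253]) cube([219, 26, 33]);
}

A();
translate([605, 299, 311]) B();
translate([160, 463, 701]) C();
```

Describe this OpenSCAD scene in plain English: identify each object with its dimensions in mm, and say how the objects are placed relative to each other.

A is a table: top 605 mm (x) × 952 mm (y), 25 mm thick, upper face at z = 701 mm, on four 82×82 mm square legs, each inset 41 mm from the nearest pair of top edges, running from z = 0 to the bottom of the top. Four apron rails, 82 mm thick and 117 mm tall, run between adjacent legs with their top edges flush with the underside of the top and their outer faces flush with the legs' outer faces.

B is a four-legged stool. The seat is a 356×354×32 mm slab whose top surface is at z = 390 mm; four round legs, each 30 mm in diameter, run from the floor (z = 0) to the underside of the seat, each leg's axis is inset half a diameter from the nearest pair of seat edges (so the leg's bounding box is flush with the corner).

C is a picture frame with a 219×220 mm rectangular opening (x by z) and a uniform 33 mm border on every side. Frame depth is 26 mm along y. It is built from two vertical stiles running the full outside height and two horizontal rails spanning the gap between the stiles.

The stool is beside the table with their tops flush at z = 701. The picture frame is on top of the table, centred.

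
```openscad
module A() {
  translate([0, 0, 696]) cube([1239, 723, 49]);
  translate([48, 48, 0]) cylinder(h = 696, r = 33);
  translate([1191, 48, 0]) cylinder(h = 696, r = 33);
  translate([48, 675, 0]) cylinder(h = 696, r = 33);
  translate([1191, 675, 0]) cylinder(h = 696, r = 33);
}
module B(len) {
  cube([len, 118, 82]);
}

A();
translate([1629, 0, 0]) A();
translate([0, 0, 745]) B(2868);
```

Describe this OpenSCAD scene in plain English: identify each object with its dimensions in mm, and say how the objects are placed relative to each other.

A is a rectangular dining table. The top is 1239×723×49 mm with its upper surface at z = 745 mm. It stands on four round legs of 66 mm diameter, each leg's bounding box inset 15 mm from the nearest pair of top edges, running from the floor to the underside of the top.

B is a rectangular beam 2868 mm long (x), 118 mm deep (y), 82 mm thick (z).

The beam spans the tops of two tables placed 390 mm apart, resting at z = 745 mm.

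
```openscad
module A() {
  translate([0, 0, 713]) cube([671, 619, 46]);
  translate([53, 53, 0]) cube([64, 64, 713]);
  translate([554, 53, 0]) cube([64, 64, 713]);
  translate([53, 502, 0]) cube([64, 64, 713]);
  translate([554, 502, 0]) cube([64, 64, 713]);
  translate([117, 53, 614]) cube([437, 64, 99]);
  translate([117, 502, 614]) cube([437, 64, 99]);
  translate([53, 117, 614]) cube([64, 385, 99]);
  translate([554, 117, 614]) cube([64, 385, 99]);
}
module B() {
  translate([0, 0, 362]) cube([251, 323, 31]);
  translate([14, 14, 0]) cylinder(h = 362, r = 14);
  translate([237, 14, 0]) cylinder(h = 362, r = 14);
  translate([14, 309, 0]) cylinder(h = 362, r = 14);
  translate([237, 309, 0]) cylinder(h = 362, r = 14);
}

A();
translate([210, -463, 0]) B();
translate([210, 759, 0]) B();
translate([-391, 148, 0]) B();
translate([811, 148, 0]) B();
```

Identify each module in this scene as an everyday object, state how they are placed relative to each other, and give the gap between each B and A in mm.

Each stool's nearest face is 140 mm from the table's bounding box.

A is a table. B is a stool. Four stools sit around the table at the −y, +y, −x, +x sides. The gap between each stool and the table is 140 mm.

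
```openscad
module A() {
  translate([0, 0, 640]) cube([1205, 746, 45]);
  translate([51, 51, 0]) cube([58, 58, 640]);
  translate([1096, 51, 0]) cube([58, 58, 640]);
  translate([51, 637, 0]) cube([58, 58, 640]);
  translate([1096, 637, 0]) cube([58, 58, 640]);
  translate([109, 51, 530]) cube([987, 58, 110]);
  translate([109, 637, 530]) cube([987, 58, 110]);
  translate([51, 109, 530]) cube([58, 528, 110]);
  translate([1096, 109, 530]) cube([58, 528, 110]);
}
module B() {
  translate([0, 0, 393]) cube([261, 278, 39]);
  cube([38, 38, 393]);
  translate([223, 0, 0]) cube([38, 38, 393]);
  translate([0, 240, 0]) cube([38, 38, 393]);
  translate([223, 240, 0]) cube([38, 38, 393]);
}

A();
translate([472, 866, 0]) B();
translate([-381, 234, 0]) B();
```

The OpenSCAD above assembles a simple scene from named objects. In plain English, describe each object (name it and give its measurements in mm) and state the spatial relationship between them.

A is a rectangular dining table. The top is 1205×746×45 mm with its upper surface at z = 685 mm. It stands on four 58×58 mm square legs, each inset 51 mm from the nearest pair of top edges, running from the floor to the underside of the top. Four apron rails, 58 mm thick and 110 mm tall, run between adjacent legs with their top edges flush with the underside of the top and their outer faces flush with the legs' outer faces.

B is a simple wooden stool: a rectangular seat 261 mm (x) by 278 mm (y), 39 mm thick, top face at z = 432 mm, on four square legs, each 38×38 mm in cross-section. The legs rest on z = 0, each flush with a corner of the seat.

Two stools sit around the table at the +y, −x sides.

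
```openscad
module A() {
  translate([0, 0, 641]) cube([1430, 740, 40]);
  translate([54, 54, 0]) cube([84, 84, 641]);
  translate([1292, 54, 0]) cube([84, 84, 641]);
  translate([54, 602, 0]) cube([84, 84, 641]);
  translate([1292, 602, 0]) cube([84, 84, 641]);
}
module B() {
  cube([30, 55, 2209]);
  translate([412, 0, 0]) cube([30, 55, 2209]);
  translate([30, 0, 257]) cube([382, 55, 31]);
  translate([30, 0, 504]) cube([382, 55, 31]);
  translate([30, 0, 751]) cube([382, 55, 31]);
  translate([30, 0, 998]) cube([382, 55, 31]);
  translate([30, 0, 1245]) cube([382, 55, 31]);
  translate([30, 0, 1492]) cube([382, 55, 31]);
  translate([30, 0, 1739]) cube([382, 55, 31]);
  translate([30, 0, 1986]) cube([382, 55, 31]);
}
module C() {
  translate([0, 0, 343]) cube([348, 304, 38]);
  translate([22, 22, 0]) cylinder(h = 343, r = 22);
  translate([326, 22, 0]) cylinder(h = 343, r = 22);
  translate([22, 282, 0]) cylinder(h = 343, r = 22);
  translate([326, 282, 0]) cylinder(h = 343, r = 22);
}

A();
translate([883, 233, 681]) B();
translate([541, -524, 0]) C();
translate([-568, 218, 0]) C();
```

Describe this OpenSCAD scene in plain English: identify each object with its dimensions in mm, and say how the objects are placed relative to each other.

A is a table: top 1430 mm (x) × 740 mm (y), 40 mm thick, upper face at z = 681 mm, on four 84×84 mm square legs, each inset 54 mm from the nearest pair of top edges, running from z = 0 to the bottom of the top.

B is a straight ladder. Two 30×55 mm vertical rails, 2209 mm tall, stand 442 mm apart (outside-to-outside) with their front faces coplanar on the −y side. 8 rungs, each 55 mm deep and 31 mm tall, span between the inner faces of the rails, front faces flush with the rails. The lowest rung's underside is at z = 257 mm and rungs are spaced 247 mm apart (underside to underside).

C is a simple wooden stool: a rectangular seat 348 mm (x) by 304 mm (y), 38 mm thick, top face at z = 381 mm, on four round legs, each 44 mm in diameter. The legs rest on z = 0, each leg's axis is inset half a diameter from the nearest pair of seat edges (so the leg's bounding box is flush with the corner).

The ladder is on top of the table. Two stools sit around the table at the −y, −x sides.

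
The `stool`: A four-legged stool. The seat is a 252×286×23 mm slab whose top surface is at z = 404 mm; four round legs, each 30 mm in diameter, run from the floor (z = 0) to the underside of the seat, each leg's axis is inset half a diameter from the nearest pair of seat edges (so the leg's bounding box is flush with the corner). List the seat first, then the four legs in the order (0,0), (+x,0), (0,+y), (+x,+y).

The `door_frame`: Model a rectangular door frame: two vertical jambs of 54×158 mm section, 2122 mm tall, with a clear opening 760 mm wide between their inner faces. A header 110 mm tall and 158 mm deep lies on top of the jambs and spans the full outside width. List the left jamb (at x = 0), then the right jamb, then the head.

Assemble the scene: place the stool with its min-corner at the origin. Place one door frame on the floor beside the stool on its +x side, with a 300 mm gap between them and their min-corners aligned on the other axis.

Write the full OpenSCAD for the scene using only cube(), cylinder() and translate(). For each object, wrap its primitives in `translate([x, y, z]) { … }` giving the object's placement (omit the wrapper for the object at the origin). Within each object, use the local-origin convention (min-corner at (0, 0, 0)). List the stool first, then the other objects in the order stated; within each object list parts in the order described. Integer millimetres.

translate([0, 0, 381]) cube([252, 286, 23]);
translate([15, 15, 0]) cylinder(h = 381, r = 15);
translate([237, 15, 0]) cylinder(h = 381, r = 15);
translate([15, 271, 0]) cylinder(h = 381, r = 15);
translate([237, 271, 0]) cylinder(h = 381, r = 15);
translate([552, 0, 0]) {
  cube([54, 158, 2122]);
  translate([814, 0, 0]) cube([54, 158, 2122]);
  translate([0, 0, 2122]) cube([868, 158, 110]);
}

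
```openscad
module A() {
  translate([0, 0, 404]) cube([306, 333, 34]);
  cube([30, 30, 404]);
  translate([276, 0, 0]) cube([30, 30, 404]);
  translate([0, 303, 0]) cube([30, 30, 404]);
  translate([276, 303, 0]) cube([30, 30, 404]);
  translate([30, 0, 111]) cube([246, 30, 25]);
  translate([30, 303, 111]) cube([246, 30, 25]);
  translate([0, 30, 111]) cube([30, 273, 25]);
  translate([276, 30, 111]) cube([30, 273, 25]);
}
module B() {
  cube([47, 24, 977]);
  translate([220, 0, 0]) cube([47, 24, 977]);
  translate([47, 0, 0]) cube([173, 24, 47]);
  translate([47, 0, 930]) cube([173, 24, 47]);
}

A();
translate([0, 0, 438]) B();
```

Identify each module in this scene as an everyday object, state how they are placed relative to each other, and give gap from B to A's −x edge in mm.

A is a stool. B is a picture frame. The picture frame is on top of the stool. The gap from the picture frame to the stool's −x edge is 0 mm.

The picture frame's min-x is at 0; the stool's min-x is 0; gap = 0 mm.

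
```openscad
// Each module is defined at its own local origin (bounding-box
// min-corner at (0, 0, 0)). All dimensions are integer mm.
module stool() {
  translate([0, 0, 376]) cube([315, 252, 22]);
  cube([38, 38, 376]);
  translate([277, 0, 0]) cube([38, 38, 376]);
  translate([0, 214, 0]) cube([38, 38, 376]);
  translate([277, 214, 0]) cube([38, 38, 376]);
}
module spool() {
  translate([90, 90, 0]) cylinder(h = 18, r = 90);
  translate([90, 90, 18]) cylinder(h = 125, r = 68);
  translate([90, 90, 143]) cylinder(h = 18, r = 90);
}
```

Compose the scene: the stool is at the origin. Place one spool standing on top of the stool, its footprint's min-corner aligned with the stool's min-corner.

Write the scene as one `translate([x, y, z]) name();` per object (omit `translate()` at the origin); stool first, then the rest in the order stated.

stool();
translate([0, 0, 398]) spool();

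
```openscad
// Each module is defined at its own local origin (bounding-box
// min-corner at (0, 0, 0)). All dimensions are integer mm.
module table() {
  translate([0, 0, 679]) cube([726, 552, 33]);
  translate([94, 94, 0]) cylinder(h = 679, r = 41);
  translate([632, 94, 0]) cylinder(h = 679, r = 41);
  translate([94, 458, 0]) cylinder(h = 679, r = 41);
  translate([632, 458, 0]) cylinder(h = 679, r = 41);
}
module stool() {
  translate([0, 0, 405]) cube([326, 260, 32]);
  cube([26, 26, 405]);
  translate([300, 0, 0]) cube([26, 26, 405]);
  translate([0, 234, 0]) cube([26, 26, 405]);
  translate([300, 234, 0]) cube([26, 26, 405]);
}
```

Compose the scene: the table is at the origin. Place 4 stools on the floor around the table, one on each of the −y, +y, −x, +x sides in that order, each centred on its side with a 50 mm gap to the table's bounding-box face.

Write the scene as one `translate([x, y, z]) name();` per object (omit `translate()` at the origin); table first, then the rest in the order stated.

table();
translate([200, -310, 0]) stool();
translate([200, 602, 0]) stool();
translate([-376, 146, 0]) stool();
translate([776, 146, 0]) stool();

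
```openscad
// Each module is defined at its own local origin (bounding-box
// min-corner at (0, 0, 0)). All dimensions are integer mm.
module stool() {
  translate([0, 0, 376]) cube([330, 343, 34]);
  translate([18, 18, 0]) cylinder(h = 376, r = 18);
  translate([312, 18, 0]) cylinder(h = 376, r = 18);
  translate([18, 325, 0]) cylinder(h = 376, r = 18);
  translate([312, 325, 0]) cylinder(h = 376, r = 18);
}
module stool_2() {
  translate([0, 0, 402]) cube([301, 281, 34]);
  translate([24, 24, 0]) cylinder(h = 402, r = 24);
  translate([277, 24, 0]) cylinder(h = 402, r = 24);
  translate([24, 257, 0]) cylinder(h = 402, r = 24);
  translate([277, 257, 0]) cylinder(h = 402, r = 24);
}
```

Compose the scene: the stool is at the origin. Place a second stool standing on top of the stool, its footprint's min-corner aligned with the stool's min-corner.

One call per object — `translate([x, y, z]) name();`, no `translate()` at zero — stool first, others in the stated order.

stool();
translate([0, 0, 410]) stool_2();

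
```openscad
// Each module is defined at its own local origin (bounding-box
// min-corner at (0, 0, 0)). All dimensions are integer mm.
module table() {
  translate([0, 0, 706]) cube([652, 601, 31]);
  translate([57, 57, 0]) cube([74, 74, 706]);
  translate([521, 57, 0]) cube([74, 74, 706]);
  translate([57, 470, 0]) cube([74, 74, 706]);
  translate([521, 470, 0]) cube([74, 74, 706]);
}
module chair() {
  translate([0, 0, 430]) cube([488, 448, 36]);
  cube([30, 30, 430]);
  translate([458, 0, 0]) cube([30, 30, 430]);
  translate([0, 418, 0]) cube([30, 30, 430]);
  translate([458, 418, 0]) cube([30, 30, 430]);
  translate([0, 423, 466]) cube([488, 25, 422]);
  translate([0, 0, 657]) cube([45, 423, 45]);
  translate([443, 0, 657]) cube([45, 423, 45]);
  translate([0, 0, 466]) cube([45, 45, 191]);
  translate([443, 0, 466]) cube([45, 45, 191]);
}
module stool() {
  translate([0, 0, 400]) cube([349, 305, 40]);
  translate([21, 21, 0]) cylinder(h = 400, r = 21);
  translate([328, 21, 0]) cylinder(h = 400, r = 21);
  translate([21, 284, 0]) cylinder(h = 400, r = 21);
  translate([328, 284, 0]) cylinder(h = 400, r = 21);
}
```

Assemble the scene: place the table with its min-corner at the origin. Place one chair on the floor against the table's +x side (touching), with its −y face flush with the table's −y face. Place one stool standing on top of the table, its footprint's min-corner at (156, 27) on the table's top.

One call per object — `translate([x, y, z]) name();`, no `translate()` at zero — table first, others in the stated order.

table();
translate([652, 0, 0]) chair();
translate([156, 27, 737]) stool();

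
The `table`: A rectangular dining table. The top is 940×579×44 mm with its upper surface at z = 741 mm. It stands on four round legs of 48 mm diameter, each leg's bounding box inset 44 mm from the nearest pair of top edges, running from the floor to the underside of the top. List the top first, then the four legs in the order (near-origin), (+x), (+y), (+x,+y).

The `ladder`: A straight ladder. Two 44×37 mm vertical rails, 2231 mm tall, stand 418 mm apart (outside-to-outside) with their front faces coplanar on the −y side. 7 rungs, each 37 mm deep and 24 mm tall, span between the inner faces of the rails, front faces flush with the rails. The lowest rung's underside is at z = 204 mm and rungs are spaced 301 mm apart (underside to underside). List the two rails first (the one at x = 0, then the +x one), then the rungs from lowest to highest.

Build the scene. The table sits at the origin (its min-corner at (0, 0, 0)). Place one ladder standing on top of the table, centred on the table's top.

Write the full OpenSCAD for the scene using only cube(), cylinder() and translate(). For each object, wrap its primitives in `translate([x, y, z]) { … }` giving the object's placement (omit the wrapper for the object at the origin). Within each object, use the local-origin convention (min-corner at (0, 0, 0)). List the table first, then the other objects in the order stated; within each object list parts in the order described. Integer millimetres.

translate([0, 0, 697]) cube([940, 579, 44]);
translate([68, 68, 0]) cylinder(h = 697, r = 24);
translate([872, 68, 0]) cylinder(h = 697, r = 24);
translate([68, 511, 0]) cylinder(h = 697, r = 24);
translate([872, 511, 0]) cylinder(h = 697, r = 24);
translate([261, 271, 741]) {
  cube([44, 37, 2231]);
  translate([374, 0, 0]) cube([44, 37, 2231]);
  translate([44, 0, 204]) cube([330, 37, 24]);
  translate([44, 0, 505]) cube([330, 37, 24]);
  translate([44, 0, 806]) cube([330, 37, 24]);
  translate([44, 0, 1107]) cube([330, 37, 24]);
  translate([44, 0, 1408]) cube([330, 37, 24]);
  translate([44, 0, 1709]) cube([330, 37, 24]);
  translate([44, 0, 2010]) cube([330, 37, 24]);
}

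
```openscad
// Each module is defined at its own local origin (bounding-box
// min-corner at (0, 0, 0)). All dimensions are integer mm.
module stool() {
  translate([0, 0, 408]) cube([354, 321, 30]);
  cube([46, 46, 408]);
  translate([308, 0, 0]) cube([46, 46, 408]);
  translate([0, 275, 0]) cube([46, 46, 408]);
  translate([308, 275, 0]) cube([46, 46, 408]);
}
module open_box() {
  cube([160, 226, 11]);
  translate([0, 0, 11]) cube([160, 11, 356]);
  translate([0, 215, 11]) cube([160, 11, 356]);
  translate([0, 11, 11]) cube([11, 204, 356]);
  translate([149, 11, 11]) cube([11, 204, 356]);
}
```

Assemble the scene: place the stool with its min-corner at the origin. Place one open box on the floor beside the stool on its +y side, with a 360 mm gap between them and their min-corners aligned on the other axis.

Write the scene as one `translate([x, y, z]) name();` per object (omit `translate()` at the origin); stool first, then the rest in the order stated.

stool();
translate([0, 681, 0]) open_box();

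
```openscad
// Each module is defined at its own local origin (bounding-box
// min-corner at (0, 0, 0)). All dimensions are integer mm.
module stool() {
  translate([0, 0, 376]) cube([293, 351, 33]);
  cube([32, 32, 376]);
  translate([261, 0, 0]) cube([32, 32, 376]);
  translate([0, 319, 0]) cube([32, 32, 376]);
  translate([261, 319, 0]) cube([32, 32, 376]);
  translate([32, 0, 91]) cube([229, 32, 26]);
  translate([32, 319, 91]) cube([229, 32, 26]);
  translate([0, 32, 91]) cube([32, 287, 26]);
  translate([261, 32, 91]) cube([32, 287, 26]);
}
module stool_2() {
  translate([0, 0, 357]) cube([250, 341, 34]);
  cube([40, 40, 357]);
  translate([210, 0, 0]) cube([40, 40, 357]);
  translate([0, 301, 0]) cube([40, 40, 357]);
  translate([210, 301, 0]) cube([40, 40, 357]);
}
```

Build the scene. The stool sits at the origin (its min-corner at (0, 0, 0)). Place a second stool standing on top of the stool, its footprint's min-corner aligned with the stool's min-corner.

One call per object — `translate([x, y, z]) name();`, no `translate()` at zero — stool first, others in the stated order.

stool();
translate([0, 0, 409]) stool_2();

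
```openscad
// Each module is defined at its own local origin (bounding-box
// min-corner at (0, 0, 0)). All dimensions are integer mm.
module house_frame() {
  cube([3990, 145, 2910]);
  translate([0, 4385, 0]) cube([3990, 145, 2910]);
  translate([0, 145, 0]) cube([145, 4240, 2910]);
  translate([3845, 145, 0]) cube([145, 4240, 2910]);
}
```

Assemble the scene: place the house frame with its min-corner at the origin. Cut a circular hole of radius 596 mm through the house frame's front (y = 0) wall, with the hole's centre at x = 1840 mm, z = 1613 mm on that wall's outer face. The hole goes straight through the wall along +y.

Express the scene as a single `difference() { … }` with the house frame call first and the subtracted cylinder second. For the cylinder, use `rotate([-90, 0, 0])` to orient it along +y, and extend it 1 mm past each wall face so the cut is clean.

difference() {
  house_frame();
  translate([1840, -1, 1613]) rotate([-90, 0, 0]) cylinder(h = 147, r = 596);
}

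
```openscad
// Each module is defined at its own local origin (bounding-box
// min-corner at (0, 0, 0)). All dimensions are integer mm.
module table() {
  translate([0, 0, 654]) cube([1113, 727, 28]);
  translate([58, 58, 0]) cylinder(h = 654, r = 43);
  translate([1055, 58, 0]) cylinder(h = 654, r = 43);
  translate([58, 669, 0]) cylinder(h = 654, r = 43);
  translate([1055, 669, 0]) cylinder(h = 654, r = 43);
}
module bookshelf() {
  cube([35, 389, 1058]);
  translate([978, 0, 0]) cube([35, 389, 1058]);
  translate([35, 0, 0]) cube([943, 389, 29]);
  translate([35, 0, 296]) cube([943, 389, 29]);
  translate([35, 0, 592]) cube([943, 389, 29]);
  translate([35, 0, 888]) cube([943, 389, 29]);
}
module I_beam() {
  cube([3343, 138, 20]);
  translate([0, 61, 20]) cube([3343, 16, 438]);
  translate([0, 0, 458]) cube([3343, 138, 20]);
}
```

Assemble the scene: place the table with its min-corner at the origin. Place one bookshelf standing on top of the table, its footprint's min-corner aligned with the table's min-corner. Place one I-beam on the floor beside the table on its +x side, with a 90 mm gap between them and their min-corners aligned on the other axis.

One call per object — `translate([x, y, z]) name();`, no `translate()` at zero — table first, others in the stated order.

table();
translate([0, 0, 682]) bookshelf();
translate([1203, 0, 0]) I_beam();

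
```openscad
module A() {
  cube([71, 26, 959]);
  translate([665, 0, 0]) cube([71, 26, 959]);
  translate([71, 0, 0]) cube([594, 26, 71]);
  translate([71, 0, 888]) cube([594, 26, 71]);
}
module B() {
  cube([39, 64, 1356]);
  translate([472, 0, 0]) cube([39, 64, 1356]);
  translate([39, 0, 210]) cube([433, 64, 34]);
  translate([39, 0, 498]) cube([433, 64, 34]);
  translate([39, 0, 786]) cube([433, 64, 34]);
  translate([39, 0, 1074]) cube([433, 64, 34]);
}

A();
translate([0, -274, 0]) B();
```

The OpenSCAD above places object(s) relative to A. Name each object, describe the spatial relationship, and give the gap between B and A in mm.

The ladder's nearest face is 210 mm from the picture frame's −y face.

A is a picture frame. B is a ladder. The ladder is on the floor beside the picture frame on its −y side. The gap between the ladder and the picture frame is 210 mm.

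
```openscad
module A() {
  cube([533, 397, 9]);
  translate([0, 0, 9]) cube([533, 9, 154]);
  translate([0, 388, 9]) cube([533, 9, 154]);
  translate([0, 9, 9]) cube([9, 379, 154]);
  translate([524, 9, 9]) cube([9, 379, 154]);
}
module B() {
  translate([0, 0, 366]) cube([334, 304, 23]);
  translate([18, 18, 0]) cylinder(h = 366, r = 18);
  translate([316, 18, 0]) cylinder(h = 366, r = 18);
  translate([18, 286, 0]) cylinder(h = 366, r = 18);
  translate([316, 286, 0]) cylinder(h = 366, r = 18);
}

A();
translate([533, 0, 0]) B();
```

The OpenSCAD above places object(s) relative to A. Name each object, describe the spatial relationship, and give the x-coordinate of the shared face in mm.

The open box's +x face and the stool's −x face are both at x = 533 mm.

A is an open box. B is a stool. The stool is against the open box's +x side, with their −y faces flush. The x-coordinate of the shared face is 533 mm.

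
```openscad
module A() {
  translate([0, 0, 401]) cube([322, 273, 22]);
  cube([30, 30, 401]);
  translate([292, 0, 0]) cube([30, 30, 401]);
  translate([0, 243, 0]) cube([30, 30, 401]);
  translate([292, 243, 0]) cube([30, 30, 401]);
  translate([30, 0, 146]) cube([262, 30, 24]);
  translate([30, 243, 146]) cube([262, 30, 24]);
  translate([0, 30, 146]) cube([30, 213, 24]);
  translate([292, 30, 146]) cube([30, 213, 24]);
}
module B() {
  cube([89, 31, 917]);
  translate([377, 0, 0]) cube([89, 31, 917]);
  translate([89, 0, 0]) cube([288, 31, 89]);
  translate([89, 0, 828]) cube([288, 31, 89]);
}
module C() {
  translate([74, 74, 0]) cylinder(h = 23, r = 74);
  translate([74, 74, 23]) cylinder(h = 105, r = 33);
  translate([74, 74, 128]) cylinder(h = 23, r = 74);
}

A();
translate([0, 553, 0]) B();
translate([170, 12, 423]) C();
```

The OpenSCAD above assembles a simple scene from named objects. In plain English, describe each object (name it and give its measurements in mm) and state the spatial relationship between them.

A is a four-legged stool. The seat is a 322×273×22 mm slab whose top surface is at z = 423 mm; four square legs, each 30×30 mm in cross-section, run from the floor (z = 0) to the underside of the seat, each flush with a corner of the seat. Four stretchers, 30 mm wide and 24 mm tall, connect adjacent legs with their undersides at z = 146 mm, each running between the inner faces of the legs it joins and aligned with the legs' outer faces on the other axis.

B is a picture frame with a 288×739 mm rectangular opening (x by z) and a uniform 89 mm border on every side. Frame depth is 31 mm along y. It is built from two vertical stiles running the full outside height and two horizontal rails spanning the gap between the stiles.

C is a spool: two coaxial disc flanges of radius 74 mm and thickness 23 mm, joined by a core cylinder of radius 33 mm and height 105 mm. The lower flange rests on z = 0 and the three cylinders share a vertical axis.

The picture frame is on the floor beside the stool on its +y side. The spool is on top of the stool.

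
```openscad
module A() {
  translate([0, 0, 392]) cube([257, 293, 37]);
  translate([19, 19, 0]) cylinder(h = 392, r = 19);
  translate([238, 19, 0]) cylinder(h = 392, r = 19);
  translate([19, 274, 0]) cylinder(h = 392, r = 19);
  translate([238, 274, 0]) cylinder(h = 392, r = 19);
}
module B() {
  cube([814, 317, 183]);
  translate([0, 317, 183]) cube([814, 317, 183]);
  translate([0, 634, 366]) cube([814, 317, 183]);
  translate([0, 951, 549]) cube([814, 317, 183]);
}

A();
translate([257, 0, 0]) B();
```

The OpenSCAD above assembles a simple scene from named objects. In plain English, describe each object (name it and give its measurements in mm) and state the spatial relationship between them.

A is a four-legged stool. The seat is a 257×293×37 mm slab whose top surface is at z = 429 mm; four round legs, each 38 mm in diameter, run from the floor (z = 0) to the underside of the seat, each leg's axis is inset half a diameter from the nearest pair of seat edges (so the leg's bounding box is flush with the corner).

B is a straight staircase of 4 solid steps. Each step is 814 mm wide (x), 317 mm deep (y, the going) and 183 mm tall (the rise). The first step rests on the floor; each subsequent step sits one going further in +y and one rise higher in +z, directly behind and above the previous step with no overlap.

The staircase is against the stool's +x side, with their −y faces flush.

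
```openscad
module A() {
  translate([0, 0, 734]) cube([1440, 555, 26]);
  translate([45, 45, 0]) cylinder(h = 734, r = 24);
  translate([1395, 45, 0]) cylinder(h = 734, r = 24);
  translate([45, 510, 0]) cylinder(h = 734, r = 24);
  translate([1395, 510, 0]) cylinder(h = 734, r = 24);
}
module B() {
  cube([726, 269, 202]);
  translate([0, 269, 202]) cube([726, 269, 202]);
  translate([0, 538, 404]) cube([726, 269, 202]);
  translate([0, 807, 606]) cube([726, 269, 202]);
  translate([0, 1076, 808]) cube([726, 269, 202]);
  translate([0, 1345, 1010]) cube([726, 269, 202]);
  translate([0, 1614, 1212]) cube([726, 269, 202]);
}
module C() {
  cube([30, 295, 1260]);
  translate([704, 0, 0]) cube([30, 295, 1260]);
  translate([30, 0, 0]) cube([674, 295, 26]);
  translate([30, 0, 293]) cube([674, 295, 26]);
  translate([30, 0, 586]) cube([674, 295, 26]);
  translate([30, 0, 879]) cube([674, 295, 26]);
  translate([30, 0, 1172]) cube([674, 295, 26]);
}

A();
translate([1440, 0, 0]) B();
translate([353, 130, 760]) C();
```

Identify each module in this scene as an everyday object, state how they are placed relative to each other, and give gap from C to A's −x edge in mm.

A is a table. B is a staircase. C is a bookshelf. The staircase is against the table's +x side, with their −y faces flush. The bookshelf is on top of the table, centred. The gap from the bookshelf to the table's −x edge is 353 mm.

The bookshelf's min-x is at 353; the table's min-x is 0; gap = 353 mm.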